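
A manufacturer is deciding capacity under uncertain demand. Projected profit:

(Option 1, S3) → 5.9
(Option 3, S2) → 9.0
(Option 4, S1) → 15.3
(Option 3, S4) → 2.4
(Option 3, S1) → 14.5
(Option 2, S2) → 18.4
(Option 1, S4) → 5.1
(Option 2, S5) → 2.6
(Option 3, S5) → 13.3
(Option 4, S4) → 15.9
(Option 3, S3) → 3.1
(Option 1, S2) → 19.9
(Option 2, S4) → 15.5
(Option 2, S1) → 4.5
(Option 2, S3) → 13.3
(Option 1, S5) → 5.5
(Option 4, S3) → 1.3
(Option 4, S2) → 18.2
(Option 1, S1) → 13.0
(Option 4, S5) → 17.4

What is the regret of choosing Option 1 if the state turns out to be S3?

7.4

Best payoff under S3 is 13.3.
Regret = 13.3 − 5.9 = 7.4.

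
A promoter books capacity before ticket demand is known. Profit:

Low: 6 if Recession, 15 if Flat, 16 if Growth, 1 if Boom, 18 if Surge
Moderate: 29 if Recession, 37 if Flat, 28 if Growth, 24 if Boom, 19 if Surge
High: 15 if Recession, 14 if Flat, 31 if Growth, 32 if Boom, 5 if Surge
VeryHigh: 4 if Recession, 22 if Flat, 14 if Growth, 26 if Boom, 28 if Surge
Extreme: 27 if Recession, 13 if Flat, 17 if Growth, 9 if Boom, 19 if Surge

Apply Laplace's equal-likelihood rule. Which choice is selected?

Moderate

Row averages: Low=11.2, Moderate=27.4, High=19.4, VeryHigh=18.8, Extreme=17
Highest average = 27.4 → Moderate.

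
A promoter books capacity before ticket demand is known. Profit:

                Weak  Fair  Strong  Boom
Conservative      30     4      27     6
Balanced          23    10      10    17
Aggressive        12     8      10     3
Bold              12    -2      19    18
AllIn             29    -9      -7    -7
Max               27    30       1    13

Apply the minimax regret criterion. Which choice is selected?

Balanced

Column bests: Weak=30, Fair=30, Strong=27, Boom=18.
Conservative regrets: 0, 26, 0, 12 → max 26
Balanced regrets: 7, 20, 17, 1 → max 20
Aggressive regrets: 18, 22, 17, 15 → max 22
Bold regrets: 18, 32, 8, 0 → max 32
AllIn regrets: 1, 39, 34, 25 → max 39
Max regrets: 3, 0, 26, 5 → max 26
Smallest max regret = 20 → Balanced.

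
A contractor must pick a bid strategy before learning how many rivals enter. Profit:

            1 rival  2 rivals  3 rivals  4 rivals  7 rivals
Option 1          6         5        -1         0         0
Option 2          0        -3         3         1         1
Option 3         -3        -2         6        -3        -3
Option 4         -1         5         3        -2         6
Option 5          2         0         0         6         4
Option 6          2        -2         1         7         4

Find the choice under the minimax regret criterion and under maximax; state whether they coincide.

minimax regret → Option 5; maximax → Option 6 (disagree)

Column bests: 1 rival=6, 2 rivals=5, 3 rivals=6, 4 rivals=7, 7 rivals=6.
Option 1 regrets: 0, 0, 7, 7, 6 → max 7
Option 2 regrets: 6, 8, 3, 6, 5 → max 8
Option 3 regrets: 9, 7, 0, 10, 9 → max 10
Option 4 regrets: 7, 0, 3, 9, 0 → max 9
Option 5 regrets: 4, 5, 6, 1, 2 → max 6
Option 6 regrets: 4, 7, 5, 0, 2 → max 7
Smallest max regret = 6 → Option 5.
Row maxima: Option 1=6, Option 2=3, Option 3=6, Option 4=6, Option 5=6, Option 6=7
Best best-case = 7 → Option 6.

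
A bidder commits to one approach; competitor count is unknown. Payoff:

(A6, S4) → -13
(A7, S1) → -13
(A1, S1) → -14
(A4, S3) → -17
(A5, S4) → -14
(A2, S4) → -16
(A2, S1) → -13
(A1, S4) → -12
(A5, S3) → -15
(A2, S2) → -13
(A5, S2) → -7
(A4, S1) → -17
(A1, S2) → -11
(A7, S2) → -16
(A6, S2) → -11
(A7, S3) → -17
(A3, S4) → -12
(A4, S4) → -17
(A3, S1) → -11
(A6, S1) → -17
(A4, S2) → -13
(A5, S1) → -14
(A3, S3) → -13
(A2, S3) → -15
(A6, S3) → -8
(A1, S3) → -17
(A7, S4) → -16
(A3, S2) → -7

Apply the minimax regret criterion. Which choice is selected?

A3

Column bests: S1=-11, S2=-7, S3=-8, S4=-12.
A1 regrets: 3, 4, 9, 0 → max 9
A2 regrets: 2, 6, 7, 4 → max 7
A3 regrets: 0, 0, 5, 0 → max 5
A4 regrets: 6, 6, 9, 5 → max 9
A5 regrets: 3, 0, 7, 2 → max 7
A6 regrets: 6, 4, 0, 1 → max 6
A7 regrets: 2, 9, 9, 4 → max 9
Smallest max regret = 5 → A3.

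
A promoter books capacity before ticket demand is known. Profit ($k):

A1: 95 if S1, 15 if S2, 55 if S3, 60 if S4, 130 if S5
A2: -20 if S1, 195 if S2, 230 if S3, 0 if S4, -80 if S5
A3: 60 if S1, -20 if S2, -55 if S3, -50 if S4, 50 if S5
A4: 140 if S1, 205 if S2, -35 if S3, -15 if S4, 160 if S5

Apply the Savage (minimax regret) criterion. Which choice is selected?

Column bests: S1=140, S2=205, S3=230, S4=60, S5=160.
A1 regrets: 45, 190, 175, 0, 30 → max 190
A2 regrets: 160, 10, 0, 60, 240 → max 240
A3 regrets: 80, 225, 285, 110, 110 → max 285
A4 regrets: 0, 0, 265, 75, 0 → max 265
Smallest max regret = 190 → A1.

A1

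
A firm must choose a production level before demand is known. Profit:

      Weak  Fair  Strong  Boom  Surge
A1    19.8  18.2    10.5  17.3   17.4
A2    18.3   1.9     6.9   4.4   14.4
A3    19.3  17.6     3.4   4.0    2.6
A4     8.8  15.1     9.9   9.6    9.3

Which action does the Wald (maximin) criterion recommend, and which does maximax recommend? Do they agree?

maximin → A1; maximax → A1 (agree)

Row minima: A1=10.5, A2=1.9, A3=2.6, A4=8.8
Best worst-case = 10.5 → A1.
Row maxima: A1=19.8, A2=18.3, A3=19.3, A4=15.1
Best best-case = 19.8 → A1.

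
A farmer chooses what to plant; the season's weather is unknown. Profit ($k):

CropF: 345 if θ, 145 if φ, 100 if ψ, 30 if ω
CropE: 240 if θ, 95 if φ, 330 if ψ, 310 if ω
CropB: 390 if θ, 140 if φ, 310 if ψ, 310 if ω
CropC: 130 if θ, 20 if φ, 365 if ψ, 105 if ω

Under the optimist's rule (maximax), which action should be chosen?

CropB

Row maxima: CropF=345, CropE=330, CropB=390, CropC=365
Best best-case = 390 → CropB.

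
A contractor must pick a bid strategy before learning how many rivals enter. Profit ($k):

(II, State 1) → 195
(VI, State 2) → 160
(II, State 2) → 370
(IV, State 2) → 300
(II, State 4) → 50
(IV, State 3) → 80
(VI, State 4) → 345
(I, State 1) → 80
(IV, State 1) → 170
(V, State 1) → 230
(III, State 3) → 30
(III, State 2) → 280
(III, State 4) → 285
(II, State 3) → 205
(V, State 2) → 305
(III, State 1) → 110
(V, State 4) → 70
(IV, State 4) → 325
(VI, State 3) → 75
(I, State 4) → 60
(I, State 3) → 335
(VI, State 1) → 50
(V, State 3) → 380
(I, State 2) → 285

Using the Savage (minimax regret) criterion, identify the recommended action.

V

Column bests: State 1=230, State 2=370, State 3=380, State 4=345.
I regrets: 150, 85, 45, 285 → max 285
II regrets: 35, 0, 175, 295 → max 295
III regrets: 120, 90, 350, 60 → max 350
IV regrets: 60, 70, 300, 20 → max 300
V regrets: 0, 65, 0, 275 → max 275
VI regrets: 180, 210, 305, 0 → max 305
Smallest max regret = 275 → V.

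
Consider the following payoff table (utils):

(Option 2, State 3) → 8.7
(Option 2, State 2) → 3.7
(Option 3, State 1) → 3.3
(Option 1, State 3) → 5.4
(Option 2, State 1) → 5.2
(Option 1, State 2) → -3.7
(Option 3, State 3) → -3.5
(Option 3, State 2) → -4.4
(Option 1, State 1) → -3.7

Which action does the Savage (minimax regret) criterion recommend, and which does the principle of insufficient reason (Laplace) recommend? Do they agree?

minimax regret → Option 2; laplace → Option 2 (agree)

Column bests: State 1=5.2, State 2=3.7, State 3=8.7.
Option 1 regrets: 8.9, 7.4, 3.3 → max 8.9
Option 2 regrets: 0.0, 0.0, 0.0 → max 0.0
Option 3 regrets: 1.9, 8.1, 12.2 → max 12.2
Smallest max regret = 0.0 → Option 2.
Row averages: Option 1=-2/3, Option 2=88/15, Option 3=-23/15
Highest average = 88/15 → Option 2.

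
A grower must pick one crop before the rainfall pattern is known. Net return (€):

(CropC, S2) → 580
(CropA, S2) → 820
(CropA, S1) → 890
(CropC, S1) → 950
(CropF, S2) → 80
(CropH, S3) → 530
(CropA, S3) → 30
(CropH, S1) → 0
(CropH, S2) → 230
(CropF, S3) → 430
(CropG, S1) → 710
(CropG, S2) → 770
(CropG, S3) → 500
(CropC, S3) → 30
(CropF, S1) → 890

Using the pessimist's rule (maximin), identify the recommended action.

Row minima: CropG=500, CropA=30, CropF=80, CropC=30, CropH=0
Best worst-case = 500 → CropG.

CropG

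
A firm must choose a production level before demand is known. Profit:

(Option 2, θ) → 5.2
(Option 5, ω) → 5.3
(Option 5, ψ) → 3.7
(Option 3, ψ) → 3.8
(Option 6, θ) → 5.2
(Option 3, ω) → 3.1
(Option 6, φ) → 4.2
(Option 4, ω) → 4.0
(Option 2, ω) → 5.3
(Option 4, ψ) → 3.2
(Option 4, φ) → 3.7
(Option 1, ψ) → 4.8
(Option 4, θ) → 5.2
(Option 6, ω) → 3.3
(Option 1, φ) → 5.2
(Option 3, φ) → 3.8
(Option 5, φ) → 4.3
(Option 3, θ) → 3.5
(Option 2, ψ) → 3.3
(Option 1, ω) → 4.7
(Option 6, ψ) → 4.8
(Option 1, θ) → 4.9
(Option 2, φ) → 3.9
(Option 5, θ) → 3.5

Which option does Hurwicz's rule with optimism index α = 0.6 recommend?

Option 1

Option 1: 0.6·5.2 + 0.4·4.7 = 5
Option 2: 0.6·5.3 + 0.4·3.3 = 4.5
Option 3: 0.6·3.8 + 0.4·3.1 = 3.52
Option 4: 0.6·5.2 + 0.4·3.2 = 4.4
Option 5: 0.6·5.3 + 0.4·3.5 = 4.58
Option 6: 0.6·5.2 + 0.4·3.3 = 4.44
Highest Hurwicz score = 5 → Option 1.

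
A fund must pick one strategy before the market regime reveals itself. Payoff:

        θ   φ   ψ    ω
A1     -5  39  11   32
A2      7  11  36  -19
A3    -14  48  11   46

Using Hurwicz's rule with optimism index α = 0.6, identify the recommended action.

A3

A1: 0.6·39 + 0.4·(-5) = 21.4
A2: 0.6·36 + 0.4·(-19) = 14
A3: 0.6·48 + 0.4·(-14) = 23.2
Highest Hurwicz score = 23.2 → A3.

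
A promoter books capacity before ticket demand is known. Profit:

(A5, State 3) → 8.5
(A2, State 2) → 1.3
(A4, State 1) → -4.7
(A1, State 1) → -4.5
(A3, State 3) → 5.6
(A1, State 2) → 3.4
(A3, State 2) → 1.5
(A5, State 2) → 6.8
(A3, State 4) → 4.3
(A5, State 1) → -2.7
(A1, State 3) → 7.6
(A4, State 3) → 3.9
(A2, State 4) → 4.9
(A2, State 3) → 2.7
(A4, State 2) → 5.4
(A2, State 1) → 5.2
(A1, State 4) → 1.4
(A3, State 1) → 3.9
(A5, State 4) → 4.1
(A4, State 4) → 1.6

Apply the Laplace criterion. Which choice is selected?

A5

Row averages: A1=1.975, A2=3.525, A3=3.825, A4=1.55, A5=4.175
Highest average = 4.175 → A5.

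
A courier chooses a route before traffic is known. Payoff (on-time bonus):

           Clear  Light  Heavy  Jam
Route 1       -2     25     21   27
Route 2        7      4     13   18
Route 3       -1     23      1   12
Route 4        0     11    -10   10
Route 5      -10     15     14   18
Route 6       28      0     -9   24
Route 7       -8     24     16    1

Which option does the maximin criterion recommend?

Row minima: Route 1=-2, Route 2=4, Route 3=-1, Route 4=-10, Route 5=-10, Route 6=-9, Route 7=-8
Best worst-case = 4 → Route 2.

Route 2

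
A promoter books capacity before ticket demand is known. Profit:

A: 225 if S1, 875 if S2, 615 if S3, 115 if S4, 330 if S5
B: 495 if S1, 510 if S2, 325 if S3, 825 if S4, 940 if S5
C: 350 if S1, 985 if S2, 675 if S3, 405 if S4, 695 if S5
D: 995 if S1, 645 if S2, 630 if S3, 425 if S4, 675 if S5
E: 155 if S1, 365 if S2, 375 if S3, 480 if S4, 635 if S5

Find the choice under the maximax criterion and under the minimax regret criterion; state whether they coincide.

maximax → D; minimax regret → D (agree)

Row maxima: A=875, B=940, C=985, D=995, E=635
Best best-case = 995 → D.
Column bests: S1=995, S2=985, S3=675, S4=825, S5=940.
A regrets: 770, 110, 60, 710, 610 → max 770
B regrets: 500, 475, 350, 0, 0 → max 500
C regrets: 645, 0, 0, 420, 245 → max 645
D regrets: 0, 340, 45, 400, 265 → max 400
E regrets: 840, 620, 300, 345, 305 → max 840
Smallest max regret = 400 → D.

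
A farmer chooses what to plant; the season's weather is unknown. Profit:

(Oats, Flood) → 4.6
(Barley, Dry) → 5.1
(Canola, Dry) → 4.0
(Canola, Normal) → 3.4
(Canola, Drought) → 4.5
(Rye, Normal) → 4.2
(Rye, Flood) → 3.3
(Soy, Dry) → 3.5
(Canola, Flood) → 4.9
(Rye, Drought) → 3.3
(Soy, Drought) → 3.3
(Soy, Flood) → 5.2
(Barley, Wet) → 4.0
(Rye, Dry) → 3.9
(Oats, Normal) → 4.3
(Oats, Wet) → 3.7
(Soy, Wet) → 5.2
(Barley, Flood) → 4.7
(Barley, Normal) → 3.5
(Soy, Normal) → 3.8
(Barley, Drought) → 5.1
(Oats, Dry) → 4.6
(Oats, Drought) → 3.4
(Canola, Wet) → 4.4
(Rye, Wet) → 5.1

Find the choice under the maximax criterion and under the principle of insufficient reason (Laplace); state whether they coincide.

Row maxima: Barley=5.1, Canola=4.9, Oats=4.6, Rye=5.1, Soy=5.2
Best best-case = 5.2 → Soy.
Row averages: Barley=4.48, Canola=4.24, Oats=4.12, Rye=3.96, Soy=4.2
Highest average = 4.48 → Barley.

maximax → Soy; laplace → Barley (disagree)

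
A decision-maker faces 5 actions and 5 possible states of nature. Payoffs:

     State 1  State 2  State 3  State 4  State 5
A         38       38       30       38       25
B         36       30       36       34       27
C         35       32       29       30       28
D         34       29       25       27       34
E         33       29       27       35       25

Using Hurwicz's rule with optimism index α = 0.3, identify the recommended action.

A: 0.3·38 + 0.7·25 = 28.9
B: 0.3·36 + 0.7·27 = 29.7
C: 0.3·35 + 0.7·28 = 30.1
D: 0.3·34 + 0.7·25 = 27.7
E: 0.3·35 + 0.7·25 = 28
Highest Hurwicz score = 30.1 → C.

C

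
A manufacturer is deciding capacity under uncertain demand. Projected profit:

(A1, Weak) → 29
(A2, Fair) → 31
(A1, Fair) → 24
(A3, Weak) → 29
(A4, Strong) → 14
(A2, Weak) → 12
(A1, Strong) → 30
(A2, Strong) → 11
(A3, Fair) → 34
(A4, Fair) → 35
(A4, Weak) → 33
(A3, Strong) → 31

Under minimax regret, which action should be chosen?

A3

Column bests: Weak=33, Fair=35, Strong=31.
A1 regrets: 4, 11, 1 → max 11
A2 regrets: 21, 4, 20 → max 21
A3 regrets: 4, 1, 0 → max 4
A4 regrets: 0, 0, 17 → max 17
Smallest max regret = 4 → A3.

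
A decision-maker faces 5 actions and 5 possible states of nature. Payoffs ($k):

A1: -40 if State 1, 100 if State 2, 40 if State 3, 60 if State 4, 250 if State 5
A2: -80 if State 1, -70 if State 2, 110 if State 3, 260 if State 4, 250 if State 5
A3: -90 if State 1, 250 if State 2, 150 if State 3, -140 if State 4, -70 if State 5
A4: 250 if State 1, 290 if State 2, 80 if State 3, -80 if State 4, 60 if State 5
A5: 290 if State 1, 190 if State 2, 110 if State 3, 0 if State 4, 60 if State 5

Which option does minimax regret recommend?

Column bests: State 1=290, State 2=290, State 3=150, State 4=260, State 5=250.
A1 regrets: 330, 190, 110, 200, 0 → max 330
A2 regrets: 370, 360, 40, 0, 0 → max 370
A3 regrets: 380, 40, 0, 400, 320 → max 400
A4 regrets: 40, 0, 70, 340, 190 → max 340
A5 regrets: 0, 100, 40, 260, 190 → max 260
Smallest max regret = 260 → A5.

A5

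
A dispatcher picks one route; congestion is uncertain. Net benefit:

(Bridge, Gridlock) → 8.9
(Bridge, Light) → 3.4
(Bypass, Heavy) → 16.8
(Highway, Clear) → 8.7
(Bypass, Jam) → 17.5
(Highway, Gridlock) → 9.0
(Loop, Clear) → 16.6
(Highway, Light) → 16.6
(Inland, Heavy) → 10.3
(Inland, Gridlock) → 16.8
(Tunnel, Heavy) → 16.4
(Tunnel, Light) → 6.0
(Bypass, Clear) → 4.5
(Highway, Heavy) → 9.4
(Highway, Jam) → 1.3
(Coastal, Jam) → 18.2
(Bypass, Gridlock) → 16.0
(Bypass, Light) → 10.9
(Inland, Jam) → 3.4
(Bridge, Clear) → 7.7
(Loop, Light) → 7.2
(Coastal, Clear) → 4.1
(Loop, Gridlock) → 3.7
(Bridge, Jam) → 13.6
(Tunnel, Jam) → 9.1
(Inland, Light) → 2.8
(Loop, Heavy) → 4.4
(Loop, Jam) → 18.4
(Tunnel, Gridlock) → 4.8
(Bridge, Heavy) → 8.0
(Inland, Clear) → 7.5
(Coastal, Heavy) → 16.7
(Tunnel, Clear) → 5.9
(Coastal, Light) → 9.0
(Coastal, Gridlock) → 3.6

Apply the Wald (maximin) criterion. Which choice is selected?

Tunnel

Row minima: Inland=2.8, Highway=1.3, Tunnel=4.8, Bypass=4.5, Coastal=3.6, Bridge=3.4, Loop=3.7
Best worst-case = 4.8 → Tunnel.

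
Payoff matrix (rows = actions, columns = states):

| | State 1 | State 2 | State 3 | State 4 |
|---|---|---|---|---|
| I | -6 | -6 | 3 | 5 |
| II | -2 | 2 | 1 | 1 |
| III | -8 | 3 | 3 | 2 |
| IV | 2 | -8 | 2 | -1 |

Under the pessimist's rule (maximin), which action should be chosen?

II

Row minima: I=-6, II=-2, III=-8, IV=-8
Best worst-case = -2 → II.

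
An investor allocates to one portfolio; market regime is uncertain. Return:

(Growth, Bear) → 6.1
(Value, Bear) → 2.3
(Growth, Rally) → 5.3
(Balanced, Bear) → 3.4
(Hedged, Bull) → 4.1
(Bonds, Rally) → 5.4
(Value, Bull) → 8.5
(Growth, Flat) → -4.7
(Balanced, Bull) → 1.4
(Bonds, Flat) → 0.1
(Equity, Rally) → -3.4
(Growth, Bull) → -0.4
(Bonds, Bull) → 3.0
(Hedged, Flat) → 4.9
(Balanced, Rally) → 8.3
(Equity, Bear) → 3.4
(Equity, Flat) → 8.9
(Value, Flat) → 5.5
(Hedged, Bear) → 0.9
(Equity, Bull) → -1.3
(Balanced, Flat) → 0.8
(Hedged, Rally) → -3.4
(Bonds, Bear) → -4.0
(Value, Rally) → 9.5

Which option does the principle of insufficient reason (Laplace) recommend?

Value

Row averages: Hedged=1.625, Bonds=1.125, Equity=1.9, Balanced=3.475, Growth=1.575, Value=6.45
Highest average = 6.45 → Value.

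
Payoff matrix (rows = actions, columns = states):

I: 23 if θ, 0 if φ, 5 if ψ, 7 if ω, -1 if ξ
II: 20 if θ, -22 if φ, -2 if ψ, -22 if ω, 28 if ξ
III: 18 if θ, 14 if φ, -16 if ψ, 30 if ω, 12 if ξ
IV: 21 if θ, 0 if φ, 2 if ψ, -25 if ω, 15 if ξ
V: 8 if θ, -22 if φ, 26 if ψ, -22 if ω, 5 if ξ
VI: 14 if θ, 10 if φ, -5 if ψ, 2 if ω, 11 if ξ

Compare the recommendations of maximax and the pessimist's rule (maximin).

maximax → III; maximin → I (disagree)

Row maxima: I=23, II=28, III=30, IV=21, V=26, VI=14
Best best-case = 30 → III.
Row minima: I=-1, II=-22, III=-16, IV=-25, V=-22, VI=-5
Best worst-case = -1 → I.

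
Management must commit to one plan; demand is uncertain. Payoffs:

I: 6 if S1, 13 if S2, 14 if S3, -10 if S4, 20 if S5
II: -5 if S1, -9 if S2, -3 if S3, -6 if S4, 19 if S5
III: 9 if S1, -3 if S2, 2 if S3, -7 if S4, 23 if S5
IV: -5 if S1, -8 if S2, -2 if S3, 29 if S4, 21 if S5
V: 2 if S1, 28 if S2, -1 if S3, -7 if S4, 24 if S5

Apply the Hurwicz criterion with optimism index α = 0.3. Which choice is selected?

V

I: 0.3·20 + 0.7·(-10) = -1
II: 0.3·19 + 0.7·(-9) = -0.6
III: 0.3·23 + 0.7·(-7) = 2
IV: 0.3·29 + 0.7·(-8) = 3.1
V: 0.3·28 + 0.7·(-7) = 3.5
Highest Hurwicz score = 3.5 → V.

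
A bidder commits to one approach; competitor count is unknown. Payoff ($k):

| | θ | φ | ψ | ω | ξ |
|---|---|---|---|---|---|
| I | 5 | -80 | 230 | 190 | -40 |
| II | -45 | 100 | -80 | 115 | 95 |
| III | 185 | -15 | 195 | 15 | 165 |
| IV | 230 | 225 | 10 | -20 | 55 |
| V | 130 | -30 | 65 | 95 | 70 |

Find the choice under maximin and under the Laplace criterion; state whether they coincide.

maximin → III; laplace → III (agree)

Row minima: I=-80, II=-80, III=-15, IV=-20, V=-30
Best worst-case = -15 → III.
Row averages: I=61, II=37, III=109, IV=100, V=66
Highest average = 109 → III.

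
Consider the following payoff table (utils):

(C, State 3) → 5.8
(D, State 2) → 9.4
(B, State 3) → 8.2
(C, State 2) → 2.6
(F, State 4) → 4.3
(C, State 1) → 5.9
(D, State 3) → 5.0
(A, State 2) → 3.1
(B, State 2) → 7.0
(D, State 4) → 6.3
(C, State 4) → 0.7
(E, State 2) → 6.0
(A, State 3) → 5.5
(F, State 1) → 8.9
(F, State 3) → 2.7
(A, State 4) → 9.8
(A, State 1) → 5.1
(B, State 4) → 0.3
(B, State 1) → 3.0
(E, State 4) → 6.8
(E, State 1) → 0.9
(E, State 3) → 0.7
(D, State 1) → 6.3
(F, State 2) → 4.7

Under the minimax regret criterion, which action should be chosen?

Column bests: State 1=8.9, State 2=9.4, State 3=8.2, State 4=9.8.
A regrets: 3.8, 6.3, 2.7, 0.0 → max 6.3
B regrets: 5.9, 2.4, 0.0, 9.5 → max 9.5
C regrets: 3.0, 6.8, 2.4, 9.1 → max 9.1
D regrets: 2.6, 0.0, 3.2, 3.5 → max 3.5
E regrets: 8.0, 3.4, 7.5, 3.0 → max 8.0
F regrets: 0.0, 4.7, 5.5, 5.5 → max 5.5
Smallest max regret = 3.5 → D.

D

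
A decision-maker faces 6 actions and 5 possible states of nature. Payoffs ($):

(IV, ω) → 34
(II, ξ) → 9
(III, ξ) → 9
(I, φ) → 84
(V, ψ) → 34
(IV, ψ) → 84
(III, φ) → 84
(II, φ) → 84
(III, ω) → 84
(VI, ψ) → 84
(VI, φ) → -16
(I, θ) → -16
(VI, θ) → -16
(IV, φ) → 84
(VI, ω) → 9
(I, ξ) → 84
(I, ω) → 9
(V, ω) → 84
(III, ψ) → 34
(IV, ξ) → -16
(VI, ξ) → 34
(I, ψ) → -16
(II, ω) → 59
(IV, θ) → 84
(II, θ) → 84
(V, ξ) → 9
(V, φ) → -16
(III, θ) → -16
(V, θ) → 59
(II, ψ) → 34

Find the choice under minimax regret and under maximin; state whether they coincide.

minimax regret → II; maximin → II (agree)

Column bests: θ=84, φ=84, ψ=84, ω=84, ξ=84.
I regrets: 100, 0, 100, 75, 0 → max 100
II regrets: 0, 0, 50, 25, 75 → max 75
III regrets: 100, 0, 50, 0, 75 → max 100
IV regrets: 0, 0, 0, 50, 100 → max 100
V regrets: 25, 100, 50, 0, 75 → max 100
VI regrets: 100, 100, 0, 75, 50 → max 100
Smallest max regret = 75 → II.
Row minima: I=-16, II=9, III=-16, IV=-16, V=-16, VI=-16
Best worst-case = 9 → II.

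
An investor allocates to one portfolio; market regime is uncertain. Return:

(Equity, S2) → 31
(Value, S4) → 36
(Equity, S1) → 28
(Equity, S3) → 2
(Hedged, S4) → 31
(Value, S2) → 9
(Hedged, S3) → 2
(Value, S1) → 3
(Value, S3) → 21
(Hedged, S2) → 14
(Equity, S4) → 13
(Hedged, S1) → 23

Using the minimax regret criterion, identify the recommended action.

Hedged

Column bests: S1=28, S2=31, S3=21, S4=36.
Hedged regrets: 5, 17, 19, 5 → max 19
Equity regrets: 0, 0, 19, 23 → max 23
Value regrets: 25, 22, 0, 0 → max 25
Smallest max regret = 19 → Hedged.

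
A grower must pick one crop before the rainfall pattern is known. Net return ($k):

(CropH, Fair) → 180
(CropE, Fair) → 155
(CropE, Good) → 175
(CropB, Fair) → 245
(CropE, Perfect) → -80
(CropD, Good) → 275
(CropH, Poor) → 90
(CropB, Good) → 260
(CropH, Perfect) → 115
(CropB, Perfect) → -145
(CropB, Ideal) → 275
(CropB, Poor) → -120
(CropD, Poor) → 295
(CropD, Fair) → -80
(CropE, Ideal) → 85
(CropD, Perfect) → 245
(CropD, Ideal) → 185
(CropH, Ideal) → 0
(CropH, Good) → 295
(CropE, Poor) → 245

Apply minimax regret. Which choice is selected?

CropH

Column bests: Poor=295, Fair=245, Good=295, Ideal=275, Perfect=245.
CropH regrets: 205, 65, 0, 275, 130 → max 275
CropD regrets: 0, 325, 20, 90, 0 → max 325
CropE regrets: 50, 90, 120, 190, 325 → max 325
CropB regrets: 415, 0, 35, 0, 390 → max 415
Smallest max regret = 275 → CropH.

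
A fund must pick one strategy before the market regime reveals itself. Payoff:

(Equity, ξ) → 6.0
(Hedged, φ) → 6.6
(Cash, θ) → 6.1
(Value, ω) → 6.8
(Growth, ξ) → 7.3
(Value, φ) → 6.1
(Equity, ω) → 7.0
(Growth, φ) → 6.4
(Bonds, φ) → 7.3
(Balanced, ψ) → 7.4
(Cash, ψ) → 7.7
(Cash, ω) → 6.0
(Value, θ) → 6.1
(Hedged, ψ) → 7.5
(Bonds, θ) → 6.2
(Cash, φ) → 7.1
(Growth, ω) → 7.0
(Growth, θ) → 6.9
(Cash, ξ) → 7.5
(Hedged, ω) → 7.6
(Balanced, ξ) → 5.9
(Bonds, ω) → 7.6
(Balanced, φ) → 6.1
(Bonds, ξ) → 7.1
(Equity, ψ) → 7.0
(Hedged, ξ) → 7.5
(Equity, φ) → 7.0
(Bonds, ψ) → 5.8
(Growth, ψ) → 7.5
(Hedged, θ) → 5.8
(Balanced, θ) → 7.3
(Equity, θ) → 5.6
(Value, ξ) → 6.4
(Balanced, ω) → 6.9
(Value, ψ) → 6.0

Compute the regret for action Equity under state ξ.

Best payoff under ξ is 7.5.
Regret = 7.5 − 6.0 = 1.5.

1.5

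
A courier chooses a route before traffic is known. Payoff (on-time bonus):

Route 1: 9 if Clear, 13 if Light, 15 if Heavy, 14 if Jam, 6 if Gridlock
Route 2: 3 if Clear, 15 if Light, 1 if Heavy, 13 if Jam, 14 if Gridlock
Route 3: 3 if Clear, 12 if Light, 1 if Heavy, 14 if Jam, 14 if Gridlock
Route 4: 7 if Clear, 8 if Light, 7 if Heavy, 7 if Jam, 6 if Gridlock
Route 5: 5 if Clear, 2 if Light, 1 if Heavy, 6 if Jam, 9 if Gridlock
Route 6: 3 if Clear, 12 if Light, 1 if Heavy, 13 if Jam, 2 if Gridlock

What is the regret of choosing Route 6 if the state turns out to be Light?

Best payoff under Light is 15.
Regret = 15 − 12 = 3.

3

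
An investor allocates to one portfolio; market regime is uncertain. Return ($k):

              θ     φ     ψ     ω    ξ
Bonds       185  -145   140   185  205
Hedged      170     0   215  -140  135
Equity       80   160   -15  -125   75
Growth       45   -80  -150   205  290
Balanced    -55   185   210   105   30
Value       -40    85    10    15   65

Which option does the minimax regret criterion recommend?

Column bests: θ=185, φ=185, ψ=215, ω=205, ξ=290.
Bonds regrets: 0, 330, 75, 20, 85 → max 330
Hedged regrets: 15, 185, 0, 345, 155 → max 345
Equity regrets: 105, 25, 230, 330, 215 → max 330
Growth regrets: 140, 265, 365, 0, 0 → max 365
Balanced regrets: 240, 0, 5, 100, 260 → max 260
Value regrets: 225, 100, 205, 190, 225 → max 225
Smallest max regret = 225 → Value.

Value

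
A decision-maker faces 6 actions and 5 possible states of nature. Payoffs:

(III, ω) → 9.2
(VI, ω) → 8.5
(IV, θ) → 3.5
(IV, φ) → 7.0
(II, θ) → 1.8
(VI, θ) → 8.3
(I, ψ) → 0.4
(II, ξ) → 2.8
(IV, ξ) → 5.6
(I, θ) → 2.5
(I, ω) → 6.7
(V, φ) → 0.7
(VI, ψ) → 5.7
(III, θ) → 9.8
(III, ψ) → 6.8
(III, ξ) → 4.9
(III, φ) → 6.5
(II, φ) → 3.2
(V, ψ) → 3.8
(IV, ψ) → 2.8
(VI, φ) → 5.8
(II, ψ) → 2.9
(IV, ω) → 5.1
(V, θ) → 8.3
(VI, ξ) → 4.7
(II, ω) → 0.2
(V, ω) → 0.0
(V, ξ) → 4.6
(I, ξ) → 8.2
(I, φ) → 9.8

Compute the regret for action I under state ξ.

0.0

Best payoff under ξ is 8.2.
Regret = 8.2 − 8.2 = 0.0.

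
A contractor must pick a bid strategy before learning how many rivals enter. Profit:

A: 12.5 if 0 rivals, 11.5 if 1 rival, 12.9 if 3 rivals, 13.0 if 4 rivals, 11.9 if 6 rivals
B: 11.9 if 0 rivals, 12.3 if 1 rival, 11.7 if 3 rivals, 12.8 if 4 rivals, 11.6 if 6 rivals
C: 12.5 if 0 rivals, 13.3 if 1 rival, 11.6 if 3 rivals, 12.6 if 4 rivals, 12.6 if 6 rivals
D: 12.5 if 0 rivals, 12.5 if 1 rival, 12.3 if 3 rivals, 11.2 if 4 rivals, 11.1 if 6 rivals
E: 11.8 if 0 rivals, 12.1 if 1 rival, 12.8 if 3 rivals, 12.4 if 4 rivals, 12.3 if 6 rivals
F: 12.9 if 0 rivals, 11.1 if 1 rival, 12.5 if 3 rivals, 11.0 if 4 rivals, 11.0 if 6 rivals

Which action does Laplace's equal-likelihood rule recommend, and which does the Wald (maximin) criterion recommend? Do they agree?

Row averages: A=12.36, B=12.06, C=12.52, D=11.92, E=12.28, F=11.7
Highest average = 12.52 → C.
Row minima: A=11.5, B=11.6, C=11.6, D=11.1, E=11.8, F=11.0
Best worst-case = 11.8 → E.

laplace → C; maximin → E (disagree)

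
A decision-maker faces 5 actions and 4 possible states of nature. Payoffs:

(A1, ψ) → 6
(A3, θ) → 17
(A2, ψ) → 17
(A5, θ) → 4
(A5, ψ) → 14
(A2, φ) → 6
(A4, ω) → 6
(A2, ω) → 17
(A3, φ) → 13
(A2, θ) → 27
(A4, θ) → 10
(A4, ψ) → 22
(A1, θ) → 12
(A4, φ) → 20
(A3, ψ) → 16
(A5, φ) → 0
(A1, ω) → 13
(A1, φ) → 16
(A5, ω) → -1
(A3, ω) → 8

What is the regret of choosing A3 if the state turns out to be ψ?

6

Best payoff under ψ is 22.
Regret = 22 − 16 = 6.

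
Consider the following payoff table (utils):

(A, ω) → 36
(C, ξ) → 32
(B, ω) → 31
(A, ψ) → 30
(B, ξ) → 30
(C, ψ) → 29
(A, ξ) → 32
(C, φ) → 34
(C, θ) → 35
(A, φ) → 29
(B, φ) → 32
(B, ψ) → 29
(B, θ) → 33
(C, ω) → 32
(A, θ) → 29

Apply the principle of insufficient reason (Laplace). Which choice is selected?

Row averages: A=31.2, B=31, C=32.4
Highest average = 32.4 → C.

C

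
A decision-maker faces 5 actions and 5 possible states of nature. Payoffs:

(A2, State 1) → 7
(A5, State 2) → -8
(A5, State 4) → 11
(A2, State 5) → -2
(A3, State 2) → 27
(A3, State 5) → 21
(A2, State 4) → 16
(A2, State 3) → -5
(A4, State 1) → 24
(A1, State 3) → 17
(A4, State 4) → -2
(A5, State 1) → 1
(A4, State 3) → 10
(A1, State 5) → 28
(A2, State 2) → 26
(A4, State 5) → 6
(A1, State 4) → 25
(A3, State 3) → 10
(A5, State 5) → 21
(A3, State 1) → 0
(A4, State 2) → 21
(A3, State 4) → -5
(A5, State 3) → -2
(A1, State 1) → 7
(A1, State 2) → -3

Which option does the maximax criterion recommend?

A1

Row maxima: A1=28, A2=26, A3=27, A4=24, A5=21
Best best-case = 28 → A1.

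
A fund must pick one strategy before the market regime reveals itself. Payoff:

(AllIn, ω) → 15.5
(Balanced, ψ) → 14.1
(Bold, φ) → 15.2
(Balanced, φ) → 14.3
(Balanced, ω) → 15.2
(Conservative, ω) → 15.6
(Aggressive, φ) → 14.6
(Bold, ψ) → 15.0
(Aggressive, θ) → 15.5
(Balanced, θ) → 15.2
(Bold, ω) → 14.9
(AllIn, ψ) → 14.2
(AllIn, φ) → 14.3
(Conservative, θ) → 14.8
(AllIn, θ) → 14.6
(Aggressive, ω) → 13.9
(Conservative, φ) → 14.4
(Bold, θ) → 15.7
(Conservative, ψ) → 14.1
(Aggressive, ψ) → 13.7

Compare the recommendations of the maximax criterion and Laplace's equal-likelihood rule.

Row maxima: Conservative=15.6, Balanced=15.2, Aggressive=15.5, Bold=15.7, AllIn=15.5
Best best-case = 15.7 → Bold.
Row averages: Conservative=14.725, Balanced=14.7, Aggressive=14.425, Bold=15.2, AllIn=14.65
Highest average = 15.2 → Bold.

maximax → Bold; laplace → Bold (agree)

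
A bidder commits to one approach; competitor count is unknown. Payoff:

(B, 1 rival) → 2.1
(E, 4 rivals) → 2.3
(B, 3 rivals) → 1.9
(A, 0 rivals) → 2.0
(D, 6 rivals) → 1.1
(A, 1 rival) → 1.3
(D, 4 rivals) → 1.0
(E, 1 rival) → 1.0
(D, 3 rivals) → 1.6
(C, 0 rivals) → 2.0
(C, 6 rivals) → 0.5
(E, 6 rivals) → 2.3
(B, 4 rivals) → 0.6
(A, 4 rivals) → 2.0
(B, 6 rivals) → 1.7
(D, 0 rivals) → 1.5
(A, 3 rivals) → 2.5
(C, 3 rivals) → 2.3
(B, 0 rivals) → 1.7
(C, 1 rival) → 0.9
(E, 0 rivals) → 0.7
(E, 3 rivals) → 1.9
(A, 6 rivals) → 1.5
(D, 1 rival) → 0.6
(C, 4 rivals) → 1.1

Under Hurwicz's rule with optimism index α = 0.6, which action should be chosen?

A

A: 0.6·2.5 + 0.4·1.3 = 2.02
B: 0.6·2.1 + 0.4·0.6 = 1.5
C: 0.6·2.3 + 0.4·0.5 = 1.58
D: 0.6·1.6 + 0.4·0.6 = 1.2
E: 0.6·2.3 + 0.4·0.7 = 1.66
Highest Hurwicz score = 2.02 → A.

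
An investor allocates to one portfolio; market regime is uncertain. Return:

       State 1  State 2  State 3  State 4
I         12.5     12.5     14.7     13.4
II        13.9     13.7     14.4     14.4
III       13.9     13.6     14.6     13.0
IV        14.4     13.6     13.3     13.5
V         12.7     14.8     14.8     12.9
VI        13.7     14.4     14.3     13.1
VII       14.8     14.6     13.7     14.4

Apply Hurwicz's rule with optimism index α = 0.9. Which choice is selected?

I: 0.9·14.7 + 0.1·12.5 = 14.48
II: 0.9·14.4 + 0.1·13.7 = 14.33
III: 0.9·14.6 + 0.1·13.0 = 14.44
IV: 0.9·14.4 + 0.1·13.3 = 14.29
V: 0.9·14.8 + 0.1·12.7 = 14.59
VI: 0.9·14.4 + 0.1·13.1 = 14.27
VII: 0.9·14.8 + 0.1·13.7 = 14.69
Highest Hurwicz score = 14.69 → VII.

VII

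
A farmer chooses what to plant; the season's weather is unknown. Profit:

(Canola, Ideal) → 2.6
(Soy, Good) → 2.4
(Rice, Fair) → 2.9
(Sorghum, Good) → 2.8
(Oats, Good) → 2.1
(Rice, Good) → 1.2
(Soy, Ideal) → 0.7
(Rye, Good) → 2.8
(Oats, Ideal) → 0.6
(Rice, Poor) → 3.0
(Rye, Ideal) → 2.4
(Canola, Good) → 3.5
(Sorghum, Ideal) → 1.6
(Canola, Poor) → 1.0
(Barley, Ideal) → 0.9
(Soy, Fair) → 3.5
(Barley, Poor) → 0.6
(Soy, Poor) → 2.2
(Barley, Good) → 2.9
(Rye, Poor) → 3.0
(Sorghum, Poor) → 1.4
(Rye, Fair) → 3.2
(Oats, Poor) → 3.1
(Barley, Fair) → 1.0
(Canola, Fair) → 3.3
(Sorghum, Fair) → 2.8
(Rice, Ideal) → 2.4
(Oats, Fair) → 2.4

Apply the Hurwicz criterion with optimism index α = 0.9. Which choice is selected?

Canola

Canola: 0.9·3.5 + 0.1·1.0 = 3.25
Rye: 0.9·3.2 + 0.1·2.4 = 3.12
Soy: 0.9·3.5 + 0.1·0.7 = 3.22
Barley: 0.9·2.9 + 0.1·0.6 = 2.67
Sorghum: 0.9·2.8 + 0.1·1.4 = 2.66
Rice: 0.9·3.0 + 0.1·1.2 = 2.82
Oats: 0.9·3.1 + 0.1·0.6 = 2.85
Highest Hurwicz score = 3.25 → Canola.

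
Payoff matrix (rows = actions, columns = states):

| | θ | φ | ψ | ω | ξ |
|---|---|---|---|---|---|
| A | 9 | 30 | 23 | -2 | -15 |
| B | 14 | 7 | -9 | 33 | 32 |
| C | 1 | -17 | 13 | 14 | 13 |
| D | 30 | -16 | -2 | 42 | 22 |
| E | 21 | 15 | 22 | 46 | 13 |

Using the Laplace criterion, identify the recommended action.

Row averages: A=9, B=15.4, C=4.8, D=15.2, E=23.4
Highest average = 23.4 → E.

E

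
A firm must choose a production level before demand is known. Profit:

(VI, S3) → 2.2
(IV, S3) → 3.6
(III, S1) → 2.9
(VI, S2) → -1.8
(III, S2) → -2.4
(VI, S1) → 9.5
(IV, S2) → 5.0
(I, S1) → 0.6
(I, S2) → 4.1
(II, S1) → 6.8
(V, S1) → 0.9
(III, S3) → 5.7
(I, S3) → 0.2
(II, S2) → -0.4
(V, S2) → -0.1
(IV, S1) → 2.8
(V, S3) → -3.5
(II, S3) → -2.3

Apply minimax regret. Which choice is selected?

IV

Column bests: S1=9.5, S2=5.0, S3=5.7.
I regrets: 8.9, 0.9, 5.5 → max 8.9
II regrets: 2.7, 5.4, 8.0 → max 8.0
III regrets: 6.6, 7.4, 0.0 → max 7.4
IV regrets: 6.7, 0.0, 2.1 → max 6.7
V regrets: 8.6, 5.1, 9.2 → max 9.2
VI regrets: 0.0, 6.8, 3.5 → max 6.8
Smallest max regret = 6.7 → IV.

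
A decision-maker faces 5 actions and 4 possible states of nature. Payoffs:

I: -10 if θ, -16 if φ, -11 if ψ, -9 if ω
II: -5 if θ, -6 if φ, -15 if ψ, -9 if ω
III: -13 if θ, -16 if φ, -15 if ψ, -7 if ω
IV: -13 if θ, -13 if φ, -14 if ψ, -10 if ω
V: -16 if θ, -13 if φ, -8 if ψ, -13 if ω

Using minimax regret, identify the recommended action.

II

Column bests: θ=-5, φ=-6, ψ=-8, ω=-7.
I regrets: 5, 10, 3, 2 → max 10
II regrets: 0, 0, 7, 2 → max 7
III regrets: 8, 10, 7, 0 → max 10
IV regrets: 8, 7, 6, 3 → max 8
V regrets: 11, 7, 0, 6 → max 11
Smallest max regret = 7 → II.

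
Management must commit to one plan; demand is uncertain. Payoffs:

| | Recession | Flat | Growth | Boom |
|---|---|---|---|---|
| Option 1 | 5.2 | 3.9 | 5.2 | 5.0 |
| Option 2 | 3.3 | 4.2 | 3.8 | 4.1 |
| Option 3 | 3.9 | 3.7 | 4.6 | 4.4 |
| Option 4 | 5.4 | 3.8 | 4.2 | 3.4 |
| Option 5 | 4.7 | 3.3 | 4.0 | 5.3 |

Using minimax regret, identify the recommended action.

Column bests: Recession=5.4, Flat=4.2, Growth=5.2, Boom=5.3.
Option 1 regrets: 0.2, 0.3, 0.0, 0.3 → max 0.3
Option 2 regrets: 2.1, 0.0, 1.4, 1.2 → max 2.1
Option 3 regrets: 1.5, 0.5, 0.6, 0.9 → max 1.5
Option 4 regrets: 0.0, 0.4, 1.0, 1.9 → max 1.9
Option 5 regrets: 0.7, 0.9, 1.2, 0.0 → max 1.2
Smallest max regret = 0.3 → Option 1.

Option 1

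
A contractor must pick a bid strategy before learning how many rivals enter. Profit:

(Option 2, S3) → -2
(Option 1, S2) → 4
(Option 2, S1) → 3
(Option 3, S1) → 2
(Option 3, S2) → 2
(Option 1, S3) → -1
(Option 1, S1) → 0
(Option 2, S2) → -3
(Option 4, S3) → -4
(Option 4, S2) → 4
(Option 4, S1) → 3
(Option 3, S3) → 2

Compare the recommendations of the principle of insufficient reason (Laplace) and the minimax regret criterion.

Row averages: Option 1=1, Option 2=-2/3, Option 3=2, Option 4=1
Highest average = 2 → Option 3.
Column bests: S1=3, S2=4, S3=2.
Option 1 regrets: 3, 0, 3 → max 3
Option 2 regrets: 0, 7, 4 → max 7
Option 3 regrets: 1, 2, 0 → max 2
Option 4 regrets: 0, 0, 6 → max 6
Smallest max regret = 2 → Option 3.

laplace → Option 3; minimax regret → Option 3 (agree)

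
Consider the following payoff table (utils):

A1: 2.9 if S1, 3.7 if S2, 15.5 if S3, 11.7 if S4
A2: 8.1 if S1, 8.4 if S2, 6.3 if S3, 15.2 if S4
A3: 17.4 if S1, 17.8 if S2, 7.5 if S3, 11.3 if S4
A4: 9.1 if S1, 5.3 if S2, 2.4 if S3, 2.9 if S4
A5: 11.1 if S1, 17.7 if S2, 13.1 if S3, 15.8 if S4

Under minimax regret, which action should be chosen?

Column bests: S1=17.4, S2=17.8, S3=15.5, S4=15.8.
A1 regrets: 14.5, 14.1, 0.0, 4.1 → max 14.5
A2 regrets: 9.3, 9.4, 9.2, 0.6 → max 9.4
A3 regrets: 0.0, 0.0, 8.0, 4.5 → max 8.0
A4 regrets: 8.3, 12.5, 13.1, 12.9 → max 13.1
A5 regrets: 6.3, 0.1, 2.4, 0.0 → max 6.3
Smallest max regret = 6.3 → A5.

A5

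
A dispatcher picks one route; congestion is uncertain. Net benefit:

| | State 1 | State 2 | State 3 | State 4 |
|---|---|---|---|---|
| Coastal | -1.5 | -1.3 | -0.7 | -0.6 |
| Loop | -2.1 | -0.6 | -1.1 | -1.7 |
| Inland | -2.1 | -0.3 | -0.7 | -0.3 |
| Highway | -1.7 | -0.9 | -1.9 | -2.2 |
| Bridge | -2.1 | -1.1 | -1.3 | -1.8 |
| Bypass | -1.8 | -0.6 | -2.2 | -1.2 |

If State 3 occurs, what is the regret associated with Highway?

Best payoff under State 3 is -0.7.
Regret = -0.7 − (-1.9) = 1.2.

1.2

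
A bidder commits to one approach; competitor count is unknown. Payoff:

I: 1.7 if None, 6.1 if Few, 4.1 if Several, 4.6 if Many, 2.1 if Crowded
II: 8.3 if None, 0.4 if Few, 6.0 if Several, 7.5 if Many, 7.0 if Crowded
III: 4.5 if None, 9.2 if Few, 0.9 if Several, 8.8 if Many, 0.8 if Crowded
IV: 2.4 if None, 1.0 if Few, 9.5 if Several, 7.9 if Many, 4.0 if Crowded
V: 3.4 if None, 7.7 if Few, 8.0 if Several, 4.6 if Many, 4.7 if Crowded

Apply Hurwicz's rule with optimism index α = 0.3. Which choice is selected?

I: 0.3·6.1 + 0.7·1.7 = 3.02
II: 0.3·8.3 + 0.7·0.4 = 2.77
III: 0.3·9.2 + 0.7·0.8 = 3.32
IV: 0.3·9.5 + 0.7·1.0 = 3.55
V: 0.3·8.0 + 0.7·3.4 = 4.78
Highest Hurwicz score = 4.78 → V.

V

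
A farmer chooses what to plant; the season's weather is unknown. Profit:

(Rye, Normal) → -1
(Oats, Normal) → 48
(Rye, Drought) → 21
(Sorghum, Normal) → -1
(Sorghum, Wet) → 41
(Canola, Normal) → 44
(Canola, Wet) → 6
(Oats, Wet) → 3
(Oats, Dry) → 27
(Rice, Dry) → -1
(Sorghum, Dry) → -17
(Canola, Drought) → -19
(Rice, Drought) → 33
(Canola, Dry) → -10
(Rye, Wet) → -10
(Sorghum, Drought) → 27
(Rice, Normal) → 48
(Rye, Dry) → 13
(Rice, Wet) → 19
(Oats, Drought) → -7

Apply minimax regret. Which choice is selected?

Rice

Column bests: Drought=33, Dry=27, Normal=48, Wet=41.
Canola regrets: 52, 37, 4, 35 → max 52
Sorghum regrets: 6, 44, 49, 0 → max 49
Oats regrets: 40, 0, 0, 38 → max 40
Rye regrets: 12, 14, 49, 51 → max 51
Rice regrets: 0, 28, 0, 22 → max 28
Smallest max regret = 28 → Rice.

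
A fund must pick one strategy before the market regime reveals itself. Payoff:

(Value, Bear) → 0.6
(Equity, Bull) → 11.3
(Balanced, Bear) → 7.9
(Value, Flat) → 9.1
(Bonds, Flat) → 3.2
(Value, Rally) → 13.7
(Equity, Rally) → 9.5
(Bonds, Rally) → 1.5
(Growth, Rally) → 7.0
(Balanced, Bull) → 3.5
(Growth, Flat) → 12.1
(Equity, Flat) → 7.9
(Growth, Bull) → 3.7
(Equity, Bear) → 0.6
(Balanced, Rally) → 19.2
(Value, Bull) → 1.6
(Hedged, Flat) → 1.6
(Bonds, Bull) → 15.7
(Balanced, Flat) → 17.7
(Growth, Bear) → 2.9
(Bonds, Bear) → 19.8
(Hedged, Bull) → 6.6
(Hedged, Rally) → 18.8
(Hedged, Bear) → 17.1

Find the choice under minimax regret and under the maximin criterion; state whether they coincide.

Column bests: Bear=19.8, Flat=17.7, Bull=15.7, Rally=19.2.
Growth regrets: 16.9, 5.6, 12.0, 12.2 → max 16.9
Hedged regrets: 2.7, 16.1, 9.1, 0.4 → max 16.1
Equity regrets: 19.2, 9.8, 4.4, 9.7 → max 19.2
Bonds regrets: 0.0, 14.5, 0.0, 17.7 → max 17.7
Value regrets: 19.2, 8.6, 14.1, 5.5 → max 19.2
Balanced regrets: 11.9, 0.0, 12.2, 0.0 → max 12.2
Smallest max regret = 12.2 → Balanced.
Row minima: Growth=2.9, Hedged=1.6, Equity=0.6, Bonds=1.5, Value=0.6, Balanced=3.5
Best worst-case = 3.5 → Balanced.

minimax regret → Balanced; maximin → Balanced (agree)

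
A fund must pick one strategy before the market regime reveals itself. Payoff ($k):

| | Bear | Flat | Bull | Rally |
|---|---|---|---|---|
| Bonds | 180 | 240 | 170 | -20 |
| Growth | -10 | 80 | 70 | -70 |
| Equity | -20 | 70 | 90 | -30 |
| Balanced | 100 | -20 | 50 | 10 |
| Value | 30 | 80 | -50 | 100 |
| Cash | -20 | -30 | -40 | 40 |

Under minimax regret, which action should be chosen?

Column bests: Bear=180, Flat=240, Bull=170, Rally=100.
Bonds regrets: 0, 0, 0, 120 → max 120
Growth regrets: 190, 160, 100, 170 → max 190
Equity regrets: 200, 170, 80, 130 → max 200
Balanced regrets: 80, 260, 120, 90 → max 260
Value regrets: 150, 160, 220, 0 → max 220
Cash regrets: 200, 270, 210, 60 → max 270
Smallest max regret = 120 → Bonds.

Bonds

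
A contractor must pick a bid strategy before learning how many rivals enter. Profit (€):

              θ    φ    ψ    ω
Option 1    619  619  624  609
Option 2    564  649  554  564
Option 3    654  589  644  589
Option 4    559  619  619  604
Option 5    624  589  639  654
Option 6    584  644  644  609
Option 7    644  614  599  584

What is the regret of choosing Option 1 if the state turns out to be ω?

45

Best payoff under ω is 654.
Regret = 654 − 609 = 45.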